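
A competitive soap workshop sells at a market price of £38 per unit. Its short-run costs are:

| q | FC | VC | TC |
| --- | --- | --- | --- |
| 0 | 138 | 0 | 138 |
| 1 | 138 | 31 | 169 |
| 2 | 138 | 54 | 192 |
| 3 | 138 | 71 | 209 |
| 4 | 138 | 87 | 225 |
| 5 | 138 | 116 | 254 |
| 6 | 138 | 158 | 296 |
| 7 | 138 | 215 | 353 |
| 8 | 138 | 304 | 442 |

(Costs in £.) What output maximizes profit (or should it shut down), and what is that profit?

q = 5; profit = -£64

Tabulate TR − TC: q=0: -138; q=1: -131; q=2: -116; q=3: -95; q=4: -73; q=5: -64; q=6: -68; q=7: -87; q=8: -138.
Profit is maximized at q = 5. AVC there is 116/5 = £23.20 ≤ P, so producing beats shutting down (which would give -£138).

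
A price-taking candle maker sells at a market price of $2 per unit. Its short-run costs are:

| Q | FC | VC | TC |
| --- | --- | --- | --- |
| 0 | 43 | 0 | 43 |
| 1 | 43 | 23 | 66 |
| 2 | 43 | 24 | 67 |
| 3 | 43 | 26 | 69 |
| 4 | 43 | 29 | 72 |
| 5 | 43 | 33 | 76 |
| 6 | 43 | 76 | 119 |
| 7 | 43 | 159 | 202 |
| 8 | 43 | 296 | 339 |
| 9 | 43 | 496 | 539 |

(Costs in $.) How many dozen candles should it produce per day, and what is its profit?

Q = 0 (shut down); profit = -$43

Tabulate TR − TC: Q=0: -43; Q=1: -64; Q=2: -63; Q=3: -63; Q=4: -64; Q=5: -66; Q=6: -107; Q=7: -188; Q=8: -323; Q=9: -521.
Profit is highest at Q = 0. Equivalently, the lowest AVC in the table is 33/5 ≈ $6.60 at Q = 5, and P = $2 falls below it — price never covers variable cost, so the firm shuts down and loses only its fixed cost.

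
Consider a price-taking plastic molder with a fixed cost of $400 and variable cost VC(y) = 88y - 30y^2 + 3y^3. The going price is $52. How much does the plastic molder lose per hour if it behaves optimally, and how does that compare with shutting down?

Profit = -$184 at y = 6

AVC = 88 - 30y + 3y^2 has its minimum $13 at y = 5; price $52 clears that bar, so the firm operates.
With MC = 88 - 60y + 9y^2, P = MC on the upward-sloping part at y* = 6.
TR = 52·6 = 312. TC = 400 + 96 = 496. Profit = 312 − 496 = -$184.
Shutting down would mean losing the fixed cost of $400, so operating at a loss of $184 is better by $216.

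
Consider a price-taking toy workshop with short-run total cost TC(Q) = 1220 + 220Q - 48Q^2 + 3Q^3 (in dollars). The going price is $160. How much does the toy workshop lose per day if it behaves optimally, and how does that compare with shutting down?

AVC = 220 - 48Q + 3Q^2 has its minimum $28 at Q = 8; price $160 clears that bar, so the firm operates.
With MC = 220 - 96Q + 9Q^2, P = MC on the upward-sloping part at Q* = 10.
TR = 160·10 = 1600. TC = 1220 + 400 = 1620. Profit = 1600 − 1620 = -$20.
By producing, the firm covers all variable cost plus $1200 of fixed cost; shutting down would lose the full $1220.

Profit = -$20 at Q = 10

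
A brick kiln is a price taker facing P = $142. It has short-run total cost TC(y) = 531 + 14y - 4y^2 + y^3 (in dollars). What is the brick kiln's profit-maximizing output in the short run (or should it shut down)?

Produce at y = 8

From TC, MC = TC'(y) = 14 - 8y + 3y^2 and AVC = VC/y = 14 - 4y + y^2.
AVC is minimized where dAVC/dy = -4 + 2y = 0, at y = 2; min AVC = 14 - 4·2 + 2^2 = $10.
Since P = $142 ≥ min AVC = $10, price covers variable cost and the firm should produce.
P = MC gives -128 - 8y + 3y^2 = 0, with roots -16/3 and 8. Take the larger (rising MC): y* = 8.
Check: AVC at y = 8 is $46 ≤ P, so revenue covers variable cost.
Profit = P·y − TC = 142·8 − 899 = $237.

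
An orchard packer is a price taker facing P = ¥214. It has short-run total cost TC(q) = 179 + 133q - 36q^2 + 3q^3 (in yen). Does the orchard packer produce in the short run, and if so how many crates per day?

Produce at q = 9

From TC, MC = TC'(q) = 133 - 72q + 9q^2 and AVC = VC/q = 133 - 36q + 3q^2.
The AVC parabola has its vertex at q = 36/6 = 6, where AVC = 133 - 36·6 + 3·6^2 = ¥25.
P = ¥214 exceeds min AVC = ¥25, so the firm stays open.
Set P = MC: 214 = 133 - 72q + 9q^2 → -81 - 72q + 9q^2 = 0. The roots are q = -1 and q = 9; the profit-maximizing output is on the rising part of MC, so q* = 9.
Check: AVC at q = 9 is ¥52 ≤ P, so revenue covers variable cost.
Profit = P·q − TC = 214·9 − 647 = ¥1279.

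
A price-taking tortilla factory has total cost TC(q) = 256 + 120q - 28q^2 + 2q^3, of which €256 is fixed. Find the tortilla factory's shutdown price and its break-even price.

Shutdown price = €22; break-even price = €56

AVC = 120 - 28q + 2q^2; minimized at q = 7, giving min AVC = €22. That is the shutdown price.
ATC = 256/q + 120 - 28q + 2q^2. Setting dATC/dq = −256/q^2 − 28 + 4q = 0 gives q = 8 (since 4·8^3 − 28·8^2 = 256).
min ATC = 256/8 + 120 − 28·8 + 2·8^2 = €56. That is the break-even price.
Between these two prices the firm operates at a loss; above €56 it earns a profit.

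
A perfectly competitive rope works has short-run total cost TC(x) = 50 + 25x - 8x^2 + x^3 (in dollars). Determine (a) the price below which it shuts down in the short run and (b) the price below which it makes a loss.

Shutdown price = $9; break-even price = $20

Shutdown price = min AVC. AVC = 25 - 8x + x^2, with vertex at x = 4 and minimum $9.
ATC = 50/x + 25 - 8x + x^2. Setting dATC/dx = −50/x^2 − 8 + 2x = 0 gives x = 5 (since 2·5^3 − 8·5^2 = 50).
min ATC = 50/5 + 25 − 8·5 + 5^2 = $20. That is the break-even price.
Between these two prices the firm operates at a loss; above $20 it earns a profit.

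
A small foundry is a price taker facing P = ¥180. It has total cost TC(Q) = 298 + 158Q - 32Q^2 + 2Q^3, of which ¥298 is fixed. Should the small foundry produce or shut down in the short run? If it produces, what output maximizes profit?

Strip out fixed cost: VC = 158Q - 32Q^2 + 2Q^3. Then AVC = 158 - 32Q + 2Q^2 and MC = 158 - 64Q + 6Q^2.
The AVC parabola has its vertex at Q = 32/4 = 8, where AVC = 158 - 32·8 + 2·8^2 = ¥30.
P = ¥180 exceeds min AVC = ¥30, so the firm stays open.
P = MC gives -22 - 64Q + 6Q^2 = 0, with roots -1/3 and 11. Take the larger (rising MC): Q* = 11.
Check: AVC at Q = 11 is ¥48 ≤ P, so revenue covers variable cost.
Profit = P·Q − TC = 180·11 − 826 = ¥1154.

Produce at Q = 11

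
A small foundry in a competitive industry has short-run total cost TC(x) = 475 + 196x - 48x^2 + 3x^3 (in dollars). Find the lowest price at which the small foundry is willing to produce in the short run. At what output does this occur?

$4 per unit, at x = 8

The firm shuts down when price falls below the minimum of average variable cost. AVC = VC/x = 196 - 48x + 3x^2.
At the minimum of AVC, MC = AVC. MC = 196 - 96x + 9x^2; setting MC = AVC gives 6x^2 - 48x = 0, so x = 8. min AVC = 4.
So the shutdown price is $4.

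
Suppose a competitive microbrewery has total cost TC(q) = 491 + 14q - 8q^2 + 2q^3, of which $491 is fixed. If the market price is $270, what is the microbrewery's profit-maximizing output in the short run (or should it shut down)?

Variable cost is VC = 14q - 8q^2 + 2q^3, so AVC = VC/q = 14 - 8q + 2q^2 and MC = dTC/dq = 14 - 16q + 6q^2.
The AVC parabola has its vertex at q = 8/4 = 2, where AVC = 14 - 8·2 + 2·2^2 = $6.
Because $270 ≥ $6, revenue can cover variable cost; the firm operates.
P = MC gives -256 - 16q + 6q^2 = 0, with roots -16/3 and 8. Take the larger (rising MC): q* = 8.
Check: AVC at q = 8 is $78 ≤ P, so revenue covers variable cost.
Profit = P·q − TC = 270·8 − 1115 = $1045.

Produce at q = 8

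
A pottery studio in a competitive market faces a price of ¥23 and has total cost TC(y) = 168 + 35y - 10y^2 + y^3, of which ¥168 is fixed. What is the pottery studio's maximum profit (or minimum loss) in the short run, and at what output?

Profit = -¥96 at y = 6

AVC = 35 - 10y + y^2; min AVC = ¥10 at y = 5. Since P = ¥23 ≥ min AVC, the firm produces.
With MC = 35 - 20y + 3y^2, P = MC on the upward-sloping part at y* = 6.
TR = 23·6 = 138. TC = 168 + 66 = 234. Profit = 138 − 234 = -¥96.
Shutting down would mean losing the fixed cost of ¥168, so operating at a loss of ¥96 is better by ¥72.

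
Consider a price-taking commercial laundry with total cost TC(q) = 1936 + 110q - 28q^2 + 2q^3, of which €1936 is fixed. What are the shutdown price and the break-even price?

Shutdown price = min AVC. AVC = 110 - 28q + 2q^2, with vertex at q = 7 and minimum €12.
ATC = 1936/q + 110 - 28q + 2q^2. Setting dATC/dq = −1936/q^2 − 28 + 4q = 0 gives q = 11 (since 4·11^3 − 28·11^2 = 1936).
min ATC = 1936/11 + 110 − 28·11 + 2·11^2 = €220. That is the break-even price.
Between these two prices the firm operates at a loss; above €220 it earns a profit.

Shutdown price = €12; break-even price = €220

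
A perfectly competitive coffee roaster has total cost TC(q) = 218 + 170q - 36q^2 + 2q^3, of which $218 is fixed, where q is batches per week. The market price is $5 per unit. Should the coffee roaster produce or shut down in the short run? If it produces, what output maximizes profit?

Shut down

From TC, MC = TC'(q) = 170 - 72q + 6q^2 and AVC = VC/q = 170 - 36q + 2q^2.
AVC hits its minimum where MC = AVC, at q = 9, giving min AVC = 170 - 36·9 + 2·9^2 = $8.
With P < min AVC ($5 < $8), every unit sold adds to the loss.
Best response: produce nothing and absorb the $218 fixed cost.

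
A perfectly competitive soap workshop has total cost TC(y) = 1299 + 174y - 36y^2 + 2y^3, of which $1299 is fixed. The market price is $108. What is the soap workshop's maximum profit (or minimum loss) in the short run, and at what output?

Profit = -$331 at y = 11

AVC = 174 - 36y + 2y^2 has its minimum $12 at y = 9; price $108 clears that bar, so the firm operates.
With MC = 174 - 72y + 6y^2, P = MC on the upward-sloping part at y* = 11.
TR = 108·11 = 1188. TC = 1299 + 220 = 1519. Profit = 1188 − 1519 = -$331.
Shutting down would mean losing the fixed cost of $1299, so operating at a loss of $331 is better by $968.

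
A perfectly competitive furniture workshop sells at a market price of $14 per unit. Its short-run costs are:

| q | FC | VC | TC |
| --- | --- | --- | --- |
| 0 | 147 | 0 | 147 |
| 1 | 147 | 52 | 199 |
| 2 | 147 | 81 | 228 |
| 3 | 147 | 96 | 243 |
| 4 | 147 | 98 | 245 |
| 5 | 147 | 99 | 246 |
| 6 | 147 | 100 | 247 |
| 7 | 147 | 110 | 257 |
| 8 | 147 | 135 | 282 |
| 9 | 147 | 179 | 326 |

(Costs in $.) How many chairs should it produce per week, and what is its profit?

q = 0 (shut down); profit = -$147

Profit at each row (π = 14q − TC): q=0: -147; q=1: -185; q=2: -200; q=3: -201; q=4: -189; q=5: -176; q=6: -163; q=7: -159; q=8: -170; q=9: -200.
Profit is highest at q = 0. Equivalently, the lowest AVC in the table is 110/7 ≈ $15.71 at q = 7, and P = $14 falls below it — price never covers variable cost, so the firm shuts down and loses only its fixed cost.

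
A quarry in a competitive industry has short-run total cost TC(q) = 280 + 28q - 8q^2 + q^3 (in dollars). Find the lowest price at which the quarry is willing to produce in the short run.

$12 per unit

The shutdown price is the minimum of AVC. VC = 28q - 8q^2 + q^3, so AVC = 28 - 8q + q^2.
dAVC/dq = -8 + 2q = 0 gives q = 4. min AVC = 28 - 8·4 + 4^2 = 12.
For P < $12 the firm produces nothing.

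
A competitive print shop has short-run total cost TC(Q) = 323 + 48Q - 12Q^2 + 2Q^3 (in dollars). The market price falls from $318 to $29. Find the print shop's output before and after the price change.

AVC = 48 - 12Q + 2Q^2, minimized at Q = 3 where min AVC = $30. MC = 48 - 24Q + 6Q^2.
At P = $318 ≥ min AVC, set P = MC on the rising branch: Q = 9.
At P = $29 < min AVC = $30, price no longer covers variable cost at any output, so the firm shuts down: Q = 0.

Output falls from 9 to 0 (the firm shuts down)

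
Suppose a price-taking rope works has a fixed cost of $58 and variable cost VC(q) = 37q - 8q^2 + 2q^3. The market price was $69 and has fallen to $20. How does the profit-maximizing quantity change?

AVC = 37 - 8q + 2q^2, minimized at q = 2 where min AVC = $29. MC = 37 - 16q + 6q^2.
With P = $69 above the shutdown price, P = MC gives q = 4.
At P = $20 < min AVC = $29, price no longer covers variable cost at any output, so the firm shuts down: q = 0.

Output falls from 4 to 0 (the firm shuts down)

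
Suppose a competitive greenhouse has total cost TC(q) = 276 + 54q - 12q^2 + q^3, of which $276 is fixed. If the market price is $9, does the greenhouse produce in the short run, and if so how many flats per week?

Shut down

Variable cost is VC = 54q - 12q^2 + q^3, so AVC = VC/q = 54 - 12q + q^2 and MC = dTC/dq = 54 - 24q + 3q^2.
AVC hits its minimum where MC = AVC, at q = 6, giving min AVC = 54 - 12·6 + 6^2 = $18.
With P < min AVC ($9 < $18), every unit sold adds to the loss.
The firm minimizes its loss by shutting down and losing only its fixed cost of $276.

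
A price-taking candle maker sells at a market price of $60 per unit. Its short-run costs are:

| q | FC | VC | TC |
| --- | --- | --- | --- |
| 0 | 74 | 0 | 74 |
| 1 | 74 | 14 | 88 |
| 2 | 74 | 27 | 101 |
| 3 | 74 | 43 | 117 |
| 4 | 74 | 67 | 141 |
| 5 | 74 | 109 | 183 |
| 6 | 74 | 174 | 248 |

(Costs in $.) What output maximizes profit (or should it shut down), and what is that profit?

q = 5; profit = $117

Profit at each row (π = 60q − TC): q=0: -74; q=1: -28; q=2: 19; q=3: 63; q=4: 99; q=5: 117; q=6: 112.
Profit is maximized at q = 5. AVC there is 109/5 = $21.80 ≤ P, so producing beats shutting down (which would give -$74).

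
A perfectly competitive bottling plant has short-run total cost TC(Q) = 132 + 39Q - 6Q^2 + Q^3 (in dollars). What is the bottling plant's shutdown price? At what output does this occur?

Short-run supply begins at min AVC. From VC = 39Q - 6Q^2 + Q^3, AVC = 39 - 6Q + Q^2.
At the minimum of AVC, MC = AVC. MC = 39 - 12Q + 3Q^2; setting MC = AVC gives 2Q^2 - 6Q = 0, so Q = 3. min AVC = 30.
So the shutdown price is $30.

$30 per unit, at Q = 3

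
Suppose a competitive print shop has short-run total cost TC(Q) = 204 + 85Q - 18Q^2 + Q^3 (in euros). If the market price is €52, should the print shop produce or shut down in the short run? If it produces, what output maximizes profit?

Strip out fixed cost: VC = 85Q - 18Q^2 + Q^3. Then AVC = 85 - 18Q + Q^2 and MC = 85 - 36Q + 3Q^2.
AVC is minimized where dAVC/dQ = -18 + 2Q = 0, at Q = 9; min AVC = 85 - 18·9 + 9^2 = €4.
Because €52 ≥ €4, revenue can cover variable cost; the firm operates.
Solving P = MC: 33 - 36Q + 3Q^2 = 0 ⇒ Q = 1 or 11. On the upward-sloping branch, Q* = 11.
Check: AVC at Q = 11 is €8 ≤ P, so revenue covers variable cost.
Profit = P·Q − TC = 52·11 − 292 = €280.

Produce at Q = 11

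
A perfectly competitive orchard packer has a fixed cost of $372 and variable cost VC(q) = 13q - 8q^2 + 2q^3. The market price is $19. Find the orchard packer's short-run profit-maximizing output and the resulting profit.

AVC = 13 - 8q + 2q^2 has its minimum $5 at q = 2; price $19 clears that bar, so the firm operates.
With MC = 13 - 16q + 6q^2, P = MC on the upward-sloping part at q* = 3.
TR = 19·3 = 57. TC = 372 + 21 = 393. Profit = 57 − 393 = -$336.
Shutting down would mean losing the fixed cost of $372, so operating at a loss of $336 is better by $36.

Profit = -$336 at q = 3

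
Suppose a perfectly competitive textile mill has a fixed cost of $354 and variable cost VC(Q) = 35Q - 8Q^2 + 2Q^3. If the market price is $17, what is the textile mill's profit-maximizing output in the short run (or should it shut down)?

Shut down

From TC, MC = TC'(Q) = 35 - 16Q + 6Q^2 and AVC = VC/Q = 35 - 8Q + 2Q^2.
AVC is minimized where dAVC/dQ = -8 + 4Q = 0, at Q = 2; min AVC = 35 - 8·2 + 2·2^2 = $27.
With P < min AVC ($17 < $27), every unit sold adds to the loss.
Best response: produce nothing and absorb the $354 fixed cost.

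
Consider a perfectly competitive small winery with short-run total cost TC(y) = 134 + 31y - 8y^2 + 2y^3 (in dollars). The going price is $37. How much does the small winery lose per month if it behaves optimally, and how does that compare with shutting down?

AVC = 31 - 8y + 2y^2; min AVC = $23 at y = 2. Since P = $37 ≥ min AVC, the firm produces.
With MC = 31 - 16y + 6y^2, P = MC on the upward-sloping part at y* = 3.
TR = 37·3 = 111. TC = 134 + 75 = 209. Profit = 111 − 209 = -$98.
That loss of $98 beats the $134 the firm would lose by shutting down; producing recovers $36 of fixed cost.

Profit = -$98 at y = 3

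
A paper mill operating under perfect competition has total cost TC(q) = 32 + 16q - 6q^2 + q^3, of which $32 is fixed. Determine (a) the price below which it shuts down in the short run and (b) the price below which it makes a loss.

Shutdown price = $7; break-even price = $16

Shutdown price = min AVC. AVC = 16 - 6q + q^2, with vertex at q = 3 and minimum $7.
ATC = 32/q + 16 - 6q + q^2. Setting dATC/dq = −32/q^2 − 6 + 2q = 0 gives q = 4 (since 2·4^3 − 6·4^2 = 32).
min ATC = 32/4 + 16 − 6·4 + 4^2 = $16. That is the break-even price.
Between these two prices the firm operates at a loss; above $16 it earns a profit.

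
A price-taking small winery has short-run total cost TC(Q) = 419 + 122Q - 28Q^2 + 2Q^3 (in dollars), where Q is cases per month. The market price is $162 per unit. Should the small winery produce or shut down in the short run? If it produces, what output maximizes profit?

Produce at Q = 10

Variable cost is VC = 122Q - 28Q^2 + 2Q^3, so AVC = VC/Q = 122 - 28Q + 2Q^2 and MC = dTC/dQ = 122 - 56Q + 6Q^2.
AVC hits its minimum where MC = AVC, at Q = 7, giving min AVC = 122 - 28·7 + 2·7^2 = $24.
Since P = $162 ≥ min AVC = $24, price covers variable cost and the firm should produce.
Solving P = MC: -40 - 56Q + 6Q^2 = 0 ⇒ Q = -2/3 or 10. On the upward-sloping branch, Q* = 10.
Check: AVC at Q = 10 is $42 ≤ P, so revenue covers variable cost.
Profit = P·Q − TC = 162·10 − 839 = $781.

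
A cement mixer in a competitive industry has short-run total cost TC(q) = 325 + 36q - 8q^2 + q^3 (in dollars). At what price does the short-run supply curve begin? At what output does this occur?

The shutdown price is the minimum of AVC. VC = 36q - 8q^2 + q^3, so AVC = 36 - 8q + q^2.
At the minimum of AVC, MC = AVC. MC = 36 - 16q + 3q^2; setting MC = AVC gives 2q^2 - 8q = 0, so q = 4. min AVC = 20.
For P < $20 the firm produces nothing.

$20 per unit, at q = 4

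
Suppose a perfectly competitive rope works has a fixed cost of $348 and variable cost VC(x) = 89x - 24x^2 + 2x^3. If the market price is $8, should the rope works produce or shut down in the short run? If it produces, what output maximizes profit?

Shut down

Variable cost is VC = 89x - 24x^2 + 2x^3, so AVC = VC/x = 89 - 24x + 2x^2 and MC = dTC/dx = 89 - 48x + 6x^2.
AVC hits its minimum where MC = AVC, at x = 6, giving min AVC = 89 - 24·6 + 2·6^2 = $17.
With P < min AVC ($8 < $17), every unit sold adds to the loss.
The firm minimizes its loss by shutting down and losing only its fixed cost of $348.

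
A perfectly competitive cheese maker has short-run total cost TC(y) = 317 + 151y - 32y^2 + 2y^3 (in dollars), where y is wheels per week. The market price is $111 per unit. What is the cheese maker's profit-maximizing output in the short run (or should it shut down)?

Strip out fixed cost: VC = 151y - 32y^2 + 2y^3. Then AVC = 151 - 32y + 2y^2 and MC = 151 - 64y + 6y^2.
AVC hits its minimum where MC = AVC, at y = 8, giving min AVC = 151 - 32·8 + 2·8^2 = $23.
P = $111 exceeds min AVC = $23, so the firm stays open.
P = MC gives 40 - 64y + 6y^2 = 0, with roots 2/3 and 10. Take the larger (rising MC): y* = 10.
Check: AVC at y = 10 is $31 ≤ P, so revenue covers variable cost.
Profit = P·y − TC = 111·10 − 627 = $483.

Produce at y = 10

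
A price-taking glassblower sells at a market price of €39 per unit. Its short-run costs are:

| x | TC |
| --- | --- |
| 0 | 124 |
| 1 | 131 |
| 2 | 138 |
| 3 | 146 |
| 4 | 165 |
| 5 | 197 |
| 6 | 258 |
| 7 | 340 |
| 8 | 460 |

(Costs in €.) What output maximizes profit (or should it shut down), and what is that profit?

x = 5; profit = -€2

Tabulate TR − TC: x=0: -124; x=1: -92; x=2: -60; x=3: -29; x=4: -9; x=5: -2; x=6: -24; x=7: -67; x=8: -148.
Profit is maximized at x = 5. AVC there is 73/5 = €14.60 ≤ P, so producing beats shutting down (which would give -€124).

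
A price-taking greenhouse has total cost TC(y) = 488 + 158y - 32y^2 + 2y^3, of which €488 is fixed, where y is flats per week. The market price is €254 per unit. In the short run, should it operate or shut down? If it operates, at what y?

Produce at y = 12

From TC, MC = TC'(y) = 158 - 64y + 6y^2 and AVC = VC/y = 158 - 32y + 2y^2.
The AVC parabola has its vertex at y = 32/4 = 8, where AVC = 158 - 32·8 + 2·8^2 = €30.
Because €254 ≥ €30, revenue can cover variable cost; the firm operates.
Solving P = MC: -96 - 64y + 6y^2 = 0 ⇒ y = -4/3 or 12. On the upward-sloping branch, y* = 12.
Check: AVC at y = 12 is €62 ≤ P, so revenue covers variable cost.
Profit = P·y − TC = 254·12 − 1232 = €1816.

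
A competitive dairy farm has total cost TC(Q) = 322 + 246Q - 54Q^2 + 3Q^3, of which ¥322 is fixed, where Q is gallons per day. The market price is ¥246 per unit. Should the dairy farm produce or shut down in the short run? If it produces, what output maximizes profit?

Produce at Q = 12

From TC, MC = TC'(Q) = 246 - 108Q + 9Q^2 and AVC = VC/Q = 246 - 54Q + 3Q^2.
The AVC parabola has its vertex at Q = 54/6 = 9, where AVC = 246 - 54·9 + 3·9^2 = ¥3.
Because ¥246 ≥ ¥3, revenue can cover variable cost; the firm operates.
Solving P = MC: -108Q + 9Q^2 = 0 ⇒ Q = 0 or 12. On the upward-sloping branch, Q* = 12.
Check: AVC at Q = 12 is ¥30 ≤ P, so revenue covers variable cost.
Profit = P·Q − TC = 246·12 − 682 = ¥2270.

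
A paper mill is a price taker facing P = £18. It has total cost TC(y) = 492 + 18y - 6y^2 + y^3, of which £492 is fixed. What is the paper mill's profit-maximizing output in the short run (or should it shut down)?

Produce at y = 4

Variable cost is VC = 18y - 6y^2 + y^3, so AVC = VC/y = 18 - 6y + y^2 and MC = dTC/dy = 18 - 12y + 3y^2.
The AVC parabola has its vertex at y = 6/2 = 3, where AVC = 18 - 6·3 + 3^2 = £9.
Since P = £18 ≥ min AVC = £9, price covers variable cost and the firm should produce.
Set P = MC: 18 = 18 - 12y + 3y^2 → -12y + 3y^2 = 0. The roots are y = 0 and y = 4; the profit-maximizing output is on the rising part of MC, so y* = 4.
Check: AVC at y = 4 is £10 ≤ P, so revenue covers variable cost.
Profit = P·y − TC = 18·4 − 532 = -£460, a loss, but smaller than the £492 fixed cost the firm would lose by shutting down.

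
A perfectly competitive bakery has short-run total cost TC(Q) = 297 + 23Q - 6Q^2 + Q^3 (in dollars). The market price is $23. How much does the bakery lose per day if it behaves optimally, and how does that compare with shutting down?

Profit = -$265 at Q = 4

AVC = 23 - 6Q + Q^2; min AVC = $14 at Q = 3. Since P = $23 ≥ min AVC, the firm produces.
MC = 23 - 12Q + 3Q^2. Setting P = MC and taking the root on the rising branch gives Q* = 4.
TR = 23·4 = 92. TC = 297 + 60 = 357. Profit = 92 − 357 = -$265.
That loss of $265 beats the $297 the firm would lose by shutting down; producing recovers $32 of fixed cost.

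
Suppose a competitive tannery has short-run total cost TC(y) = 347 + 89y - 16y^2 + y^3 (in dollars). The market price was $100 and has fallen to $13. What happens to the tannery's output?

MC = 89 - 32y + 3y^2; the shutdown threshold is min AVC = $25 (at y = 8).
At P = $100 ≥ min AVC, set P = MC on the rising branch: y = 11.
At P = $13 < min AVC = $25, price no longer covers variable cost at any output, so the firm shuts down: y = 0.

Output falls from 11 to 0 (the firm shuts down)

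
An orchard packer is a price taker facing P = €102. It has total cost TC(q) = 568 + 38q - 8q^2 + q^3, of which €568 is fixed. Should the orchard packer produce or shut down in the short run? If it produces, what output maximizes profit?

Produce at q = 8

From TC, MC = TC'(q) = 38 - 16q + 3q^2 and AVC = VC/q = 38 - 8q + q^2.
AVC is minimized where dAVC/dq = -8 + 2q = 0, at q = 4; min AVC = 38 - 8·4 + 4^2 = €22.
Because €102 ≥ €22, revenue can cover variable cost; the firm operates.
Solving P = MC: -64 - 16q + 3q^2 = 0 ⇒ q = -8/3 or 8. On the upward-sloping branch, q* = 8.
Check: AVC at q = 8 is €38 ≤ P, so revenue covers variable cost.
Profit = P·q − TC = 102·8 − 872 = -€56, a loss, but smaller than the €568 fixed cost the firm would lose by shutting down.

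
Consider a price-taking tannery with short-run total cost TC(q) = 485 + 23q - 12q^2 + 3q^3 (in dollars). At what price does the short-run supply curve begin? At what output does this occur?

Short-run supply begins at min AVC. From VC = 23q - 12q^2 + 3q^3, AVC = 23 - 12q + 3q^2.
dAVC/dq = -12 + 6q = 0 gives q = 2. min AVC = 23 - 12·2 + 3·2^2 = 11.
So the shutdown price is $11.

$11 per unit, at q = 2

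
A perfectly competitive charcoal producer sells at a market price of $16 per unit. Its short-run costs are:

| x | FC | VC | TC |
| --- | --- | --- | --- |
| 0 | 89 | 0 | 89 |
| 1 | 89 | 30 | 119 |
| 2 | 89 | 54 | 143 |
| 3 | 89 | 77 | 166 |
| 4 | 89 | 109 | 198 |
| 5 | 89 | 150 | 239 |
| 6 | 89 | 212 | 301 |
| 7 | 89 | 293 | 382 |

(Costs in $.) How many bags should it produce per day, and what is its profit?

Compute π = P·x − TC at each output: x=0: -89; x=1: -103; x=2: -111; x=3: -118; x=4: -134; x=5: -159; x=6: -205; x=7: -270.
Profit is highest at x = 0. Equivalently, the lowest AVC in the table is 77/3 ≈ $25.67 at x = 3, and P = $16 falls below it — price never covers variable cost, so the firm shuts down and loses only its fixed cost.

x = 0 (shut down); profit = -$89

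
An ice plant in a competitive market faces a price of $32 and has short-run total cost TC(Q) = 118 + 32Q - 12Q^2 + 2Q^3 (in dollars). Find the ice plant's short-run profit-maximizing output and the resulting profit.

Profit = -$54 at Q = 4

AVC = 32 - 12Q + 2Q^2; min AVC = $14 at Q = 3. Since P = $32 ≥ min AVC, the firm produces.
With MC = 32 - 24Q + 6Q^2, P = MC on the upward-sloping part at Q* = 4.
TR = 32·4 = 128. TC = 118 + 64 = 182. Profit = 128 − 182 = -$54.
Shutting down would mean losing the fixed cost of $118, so operating at a loss of $54 is better by $64.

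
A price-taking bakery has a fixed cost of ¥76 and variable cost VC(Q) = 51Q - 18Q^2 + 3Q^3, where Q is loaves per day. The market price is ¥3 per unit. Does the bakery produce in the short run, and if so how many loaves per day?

Shut down

From TC, MC = TC'(Q) = 51 - 36Q + 9Q^2 and AVC = VC/Q = 51 - 18Q + 3Q^2.
AVC is minimized where dAVC/dQ = -18 + 6Q = 0, at Q = 3; min AVC = 51 - 18·3 + 3·3^2 = ¥24.
Since P = ¥3 < min AVC = ¥24, price fails to cover variable cost at any output.
The firm minimizes its loss by shutting down and losing only its fixed cost of ¥76.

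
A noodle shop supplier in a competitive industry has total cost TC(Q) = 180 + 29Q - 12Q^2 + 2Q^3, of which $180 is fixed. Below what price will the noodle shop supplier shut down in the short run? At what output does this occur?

The shutdown price is the minimum of AVC. VC = 29Q - 12Q^2 + 2Q^3, so AVC = 29 - 12Q + 2Q^2.
At the minimum of AVC, MC = AVC. MC = 29 - 24Q + 6Q^2; setting MC = AVC gives 4Q^2 - 12Q = 0, so Q = 3. min AVC = 11.
The firm shuts down for any P below $11.

$11 per unit, at Q = 3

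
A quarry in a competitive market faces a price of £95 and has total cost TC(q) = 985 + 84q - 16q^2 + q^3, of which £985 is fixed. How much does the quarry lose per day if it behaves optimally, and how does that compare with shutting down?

AVC = 84 - 16q + q^2 has its minimum £20 at q = 8; price £95 clears that bar, so the firm operates.
MC = 84 - 32q + 3q^2. Setting P = MC and taking the root on the rising branch gives q* = 11.
TR = 95·11 = 1045. TC = 985 + 319 = 1304. Profit = 1045 − 1304 = -£259.
By producing, the firm covers all variable cost plus £726 of fixed cost; shutting down would lose the full £985.

Profit = -£259 at q = 11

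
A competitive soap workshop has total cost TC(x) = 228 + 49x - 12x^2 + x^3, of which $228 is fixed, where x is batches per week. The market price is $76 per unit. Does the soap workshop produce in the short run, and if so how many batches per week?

Produce at x = 9

From TC, MC = TC'(x) = 49 - 24x + 3x^2 and AVC = VC/x = 49 - 12x + x^2.
AVC is minimized where dAVC/dx = -12 + 2x = 0, at x = 6; min AVC = 49 - 12·6 + 6^2 = $13.
P = $76 exceeds min AVC = $13, so the firm stays open.
P = MC gives -27 - 24x + 3x^2 = 0, with roots -1 and 9. Take the larger (rising MC): x* = 9.
Check: AVC at x = 9 is $22 ≤ P, so revenue covers variable cost.
Profit = P·x − TC = 76·9 − 426 = $258.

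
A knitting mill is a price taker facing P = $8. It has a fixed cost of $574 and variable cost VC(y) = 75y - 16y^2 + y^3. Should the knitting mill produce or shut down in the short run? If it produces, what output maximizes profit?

Variable cost is VC = 75y - 16y^2 + y^3, so AVC = VC/y = 75 - 16y + y^2 and MC = dTC/dy = 75 - 32y + 3y^2.
AVC is minimized where dAVC/dy = -16 + 2y = 0, at y = 8; min AVC = 75 - 16·8 + 8^2 = $11.
Since P = $8 < min AVC = $11, price fails to cover variable cost at any output.
The firm minimizes its loss by shutting down and losing only its fixed cost of $574.

Shut down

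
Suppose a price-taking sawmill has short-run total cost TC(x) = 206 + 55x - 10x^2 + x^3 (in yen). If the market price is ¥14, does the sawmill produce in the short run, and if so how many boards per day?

Shut down

From TC, MC = TC'(x) = 55 - 20x + 3x^2 and AVC = VC/x = 55 - 10x + x^2.
The AVC parabola has its vertex at x = 10/2 = 5, where AVC = 55 - 10·5 + 5^2 = ¥30.
Since P = ¥14 < min AVC = ¥30, price fails to cover variable cost at any output.
Best response: produce nothing and absorb the ¥206 fixed cost.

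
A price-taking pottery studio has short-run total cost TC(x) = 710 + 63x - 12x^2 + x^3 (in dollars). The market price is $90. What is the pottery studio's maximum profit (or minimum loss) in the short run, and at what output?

Profit = -$224 at x = 9

AVC = 63 - 12x + x^2; min AVC = $27 at x = 6. Since P = $90 ≥ min AVC, the firm produces.
MC = 63 - 24x + 3x^2. Setting P = MC and taking the root on the rising branch gives x* = 9.
TR = 90·9 = 810. TC = 710 + 324 = 1034. Profit = 810 − 1034 = -$224.
That loss of $224 beats the $710 the firm would lose by shutting down; producing recovers $486 of fixed cost.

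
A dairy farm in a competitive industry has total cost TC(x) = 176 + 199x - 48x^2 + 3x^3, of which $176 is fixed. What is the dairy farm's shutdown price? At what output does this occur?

$7 per unit, at x = 8

Short-run supply begins at min AVC. From VC = 199x - 48x^2 + 3x^3, AVC = 199 - 48x + 3x^2.
At the minimum of AVC, MC = AVC. MC = 199 - 96x + 9x^2; setting MC = AVC gives 6x^2 - 48x = 0, so x = 8. min AVC = 7.
For P < $7 the firm produces nothing.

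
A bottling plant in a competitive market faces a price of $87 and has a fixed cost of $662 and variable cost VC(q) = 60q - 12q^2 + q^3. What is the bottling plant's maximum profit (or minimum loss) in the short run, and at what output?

AVC = 60 - 12q + q^2 has its minimum $24 at q = 6; price $87 clears that bar, so the firm operates.
MC = 60 - 24q + 3q^2. Setting P = MC and taking the root on the rising branch gives q* = 9.
TR = 87·9 = 783. TC = 662 + 297 = 959. Profit = 783 − 959 = -$176.
Shutting down would mean losing the fixed cost of $662, so operating at a loss of $176 is better by $486.

Profit = -$176 at q = 9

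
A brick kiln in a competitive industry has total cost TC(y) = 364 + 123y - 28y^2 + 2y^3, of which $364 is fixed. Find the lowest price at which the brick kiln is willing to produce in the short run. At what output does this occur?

$25 per unit, at y = 7

The shutdown price is the minimum of AVC. VC = 123y - 28y^2 + 2y^3, so AVC = 123 - 28y + 2y^2.
dAVC/dy = -28 + 4y = 0 gives y = 7. min AVC = 123 - 28·7 + 2·7^2 = 25.
So the shutdown price is $25.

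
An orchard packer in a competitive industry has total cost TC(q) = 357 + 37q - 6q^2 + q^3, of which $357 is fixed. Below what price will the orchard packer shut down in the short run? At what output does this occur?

$28 per unit, at q = 3

Short-run supply begins at min AVC. From VC = 37q - 6q^2 + q^3, AVC = 37 - 6q + q^2.
At the minimum of AVC, MC = AVC. MC = 37 - 12q + 3q^2; setting MC = AVC gives 2q^2 - 6q = 0, so q = 3. min AVC = 28.
So the shutdown price is $28.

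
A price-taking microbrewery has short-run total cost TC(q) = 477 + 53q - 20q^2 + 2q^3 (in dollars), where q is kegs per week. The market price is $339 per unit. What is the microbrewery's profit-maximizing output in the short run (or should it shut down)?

From TC, MC = TC'(q) = 53 - 40q + 6q^2 and AVC = VC/q = 53 - 20q + 2q^2.
AVC is minimized where dAVC/dq = -20 + 4q = 0, at q = 5; min AVC = 53 - 20·5 + 2·5^2 = $3.
P = $339 exceeds min AVC = $3, so the firm stays open.
Set P = MC: 339 = 53 - 40q + 6q^2 → -286 - 40q + 6q^2 = 0. The roots are q = -13/3 and q = 11; the profit-maximizing output is on the rising part of MC, so q* = 11.
Check: AVC at q = 11 is $75 ≤ P, so revenue covers variable cost.
Profit = P·q − TC = 339·11 − 1302 = $2427.

Produce at q = 11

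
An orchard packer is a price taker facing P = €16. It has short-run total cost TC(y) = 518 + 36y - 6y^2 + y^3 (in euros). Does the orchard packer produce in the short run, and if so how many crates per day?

Shut down

Variable cost is VC = 36y - 6y^2 + y^3, so AVC = VC/y = 36 - 6y + y^2 and MC = dTC/dy = 36 - 12y + 3y^2.
AVC is minimized where dAVC/dy = -6 + 2y = 0, at y = 3; min AVC = 36 - 6·3 + 3^2 = €27.
P = €16 lies below min AVC = €27; no output level covers variable cost.
The firm minimizes its loss by shutting down and losing only its fixed cost of €518.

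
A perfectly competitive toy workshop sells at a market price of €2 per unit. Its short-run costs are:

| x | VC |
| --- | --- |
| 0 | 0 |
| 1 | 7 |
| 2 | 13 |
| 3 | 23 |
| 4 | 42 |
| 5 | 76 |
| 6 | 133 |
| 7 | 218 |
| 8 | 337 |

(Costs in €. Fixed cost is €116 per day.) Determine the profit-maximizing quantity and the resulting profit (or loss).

Profit at each row (π = 2x − TC): x=0: -116; x=1: -121; x=2: -125; x=3: -133; x=4: -150; x=5: -182; x=6: -237; x=7: -320; x=8: -437.
Profit is highest at x = 0. Equivalently, the lowest AVC in the table is 13/2 ≈ €6.50 at x = 2, and P = €2 falls below it — price never covers variable cost, so the firm shuts down and loses only its fixed cost.

x = 0 (shut down); profit = -€116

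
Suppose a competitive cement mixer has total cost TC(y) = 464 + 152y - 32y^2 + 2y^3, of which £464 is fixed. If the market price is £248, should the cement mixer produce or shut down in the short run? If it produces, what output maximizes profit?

Variable cost is VC = 152y - 32y^2 + 2y^3, so AVC = VC/y = 152 - 32y + 2y^2 and MC = dTC/dy = 152 - 64y + 6y^2.
The AVC parabola has its vertex at y = 32/4 = 8, where AVC = 152 - 32·8 + 2·8^2 = £24.
Because £248 ≥ £24, revenue can cover variable cost; the firm operates.
Solving P = MC: -96 - 64y + 6y^2 = 0 ⇒ y = -4/3 or 12. On the upward-sloping branch, y* = 12.
Check: AVC at y = 12 is £56 ≤ P, so revenue covers variable cost.
Profit = P·y − TC = 248·12 − 1136 = £1840.

Produce at y = 12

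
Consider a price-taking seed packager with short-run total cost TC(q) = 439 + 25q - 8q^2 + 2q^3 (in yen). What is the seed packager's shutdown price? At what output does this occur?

The firm shuts down when price falls below the minimum of average variable cost. AVC = VC/q = 25 - 8q + 2q^2.
At the minimum of AVC, MC = AVC. MC = 25 - 16q + 6q^2; setting MC = AVC gives 4q^2 - 8q = 0, so q = 2. min AVC = 17.
For P < ¥17 the firm produces nothing.

¥17 per unit, at q = 2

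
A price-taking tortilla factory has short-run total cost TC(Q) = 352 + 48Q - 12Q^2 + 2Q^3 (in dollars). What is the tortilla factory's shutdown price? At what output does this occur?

The shutdown price is the minimum of AVC. VC = 48Q - 12Q^2 + 2Q^3, so AVC = 48 - 12Q + 2Q^2.
At the minimum of AVC, MC = AVC. MC = 48 - 24Q + 6Q^2; setting MC = AVC gives 4Q^2 - 12Q = 0, so Q = 3. min AVC = 30.
So the shutdown price is $30.

$30 per unit, at Q = 3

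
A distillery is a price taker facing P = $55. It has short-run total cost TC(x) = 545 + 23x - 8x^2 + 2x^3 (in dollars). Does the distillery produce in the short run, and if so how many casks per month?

From TC, MC = TC'(x) = 23 - 16x + 6x^2 and AVC = VC/x = 23 - 8x + 2x^2.
The AVC parabola has its vertex at x = 8/4 = 2, where AVC = 23 - 8·2 + 2·2^2 = $15.
Since P = $55 ≥ min AVC = $15, price covers variable cost and the firm should produce.
P = MC gives -32 - 16x + 6x^2 = 0, with roots -4/3 and 4. Take the larger (rising MC): x* = 4.
Check: AVC at x = 4 is $23 ≤ P, so revenue covers variable cost.
Profit = P·x − TC = 55·4 − 637 = -$417, a loss, but smaller than the $545 fixed cost the firm would lose by shutting down.

Produce at x = 4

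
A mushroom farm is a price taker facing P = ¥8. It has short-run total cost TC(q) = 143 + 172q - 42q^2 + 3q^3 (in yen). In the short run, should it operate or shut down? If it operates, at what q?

Shut down

From TC, MC = TC'(q) = 172 - 84q + 9q^2 and AVC = VC/q = 172 - 42q + 3q^2.
The AVC parabola has its vertex at q = 42/6 = 7, where AVC = 172 - 42·7 + 3·7^2 = ¥25.
With P < min AVC (¥8 < ¥25), every unit sold adds to the loss.
Shutting down limits the loss to fixed cost, ¥143.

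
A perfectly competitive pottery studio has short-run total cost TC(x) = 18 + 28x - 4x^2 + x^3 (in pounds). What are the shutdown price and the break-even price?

AVC = 28 - 4x + x^2; minimized at x = 2, giving min AVC = £24. That is the shutdown price.
ATC = 18/x + 28 - 4x + x^2. Setting dATC/dx = −18/x^2 − 4 + 2x = 0 gives x = 3 (since 2·3^3 − 4·3^2 = 18).
min ATC = 18/3 + 28 − 4·3 + 3^2 = £31. That is the break-even price.
Between these two prices the firm operates at a loss; above £31 it earns a profit.

Shutdown price = £24; break-even price = £31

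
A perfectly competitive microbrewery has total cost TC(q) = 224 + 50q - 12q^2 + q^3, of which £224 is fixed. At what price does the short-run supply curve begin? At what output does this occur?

£14 per unit, at q = 6

Short-run supply begins at min AVC. From VC = 50q - 12q^2 + q^3, AVC = 50 - 12q + q^2.
At the minimum of AVC, MC = AVC. MC = 50 - 24q + 3q^2; setting MC = AVC gives 2q^2 - 12q = 0, so q = 6. min AVC = 14.
So the shutdown price is £14.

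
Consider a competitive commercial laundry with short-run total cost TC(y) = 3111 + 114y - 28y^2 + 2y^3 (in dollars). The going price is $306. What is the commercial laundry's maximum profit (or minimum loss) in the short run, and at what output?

Profit = -$231 at y = 12

AVC = 114 - 28y + 2y^2; min AVC = $16 at y = 7. Since P = $306 ≥ min AVC, the firm produces.
With MC = 114 - 56y + 6y^2, P = MC on the upward-sloping part at y* = 12.
TR = 306·12 = 3672. TC = 3111 + 792 = 3903. Profit = 3672 − 3903 = -$231.
Shutting down would mean losing the fixed cost of $3111, so operating at a loss of $231 is better by $2880.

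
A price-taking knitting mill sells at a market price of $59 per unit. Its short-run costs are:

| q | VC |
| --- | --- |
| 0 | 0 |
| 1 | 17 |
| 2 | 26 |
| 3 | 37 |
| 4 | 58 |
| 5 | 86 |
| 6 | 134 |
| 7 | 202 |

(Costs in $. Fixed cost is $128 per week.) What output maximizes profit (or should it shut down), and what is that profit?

q = 6; profit = $92

Profit at each row (π = 59q − TC): q=0: -128; q=1: -86; q=2: -36; q=3: 12; q=4: 50; q=5: 81; q=6: 92; q=7: 83.
Profit is maximized at q = 6. AVC there is 134/6 = $22.33 ≤ P, so producing beats shutting down (which would give -$128).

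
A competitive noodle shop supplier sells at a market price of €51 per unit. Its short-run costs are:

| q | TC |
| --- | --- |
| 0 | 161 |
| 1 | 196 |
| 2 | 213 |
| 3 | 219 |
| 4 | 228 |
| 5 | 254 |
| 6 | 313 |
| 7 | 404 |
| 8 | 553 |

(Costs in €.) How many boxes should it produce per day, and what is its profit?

q = 5; profit = €1

Profit at each row (π = 51q − TC): q=0: -161; q=1: -145; q=2: -111; q=3: -66; q=4: -24; q=5: 1; q=6: -7; q=7: -47; q=8: -145.
Profit is maximized at q = 5. AVC there is 93/5 = €18.60 ≤ P, so producing beats shutting down (which would give -€161).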